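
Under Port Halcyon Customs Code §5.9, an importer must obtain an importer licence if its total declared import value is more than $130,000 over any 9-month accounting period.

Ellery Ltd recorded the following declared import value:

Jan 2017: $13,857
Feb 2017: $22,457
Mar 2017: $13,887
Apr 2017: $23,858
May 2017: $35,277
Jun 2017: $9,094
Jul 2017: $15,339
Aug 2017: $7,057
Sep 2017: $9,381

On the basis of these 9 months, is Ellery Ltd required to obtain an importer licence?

Total declared import value: $13,857 + $22,457 + $13,887 + $23,858 + $35,277 + $9,094 + $15,339 + $7,057 + $9,381 = $150,207.
$150,207 > $130,000, so the threshold is exceeded.

Yes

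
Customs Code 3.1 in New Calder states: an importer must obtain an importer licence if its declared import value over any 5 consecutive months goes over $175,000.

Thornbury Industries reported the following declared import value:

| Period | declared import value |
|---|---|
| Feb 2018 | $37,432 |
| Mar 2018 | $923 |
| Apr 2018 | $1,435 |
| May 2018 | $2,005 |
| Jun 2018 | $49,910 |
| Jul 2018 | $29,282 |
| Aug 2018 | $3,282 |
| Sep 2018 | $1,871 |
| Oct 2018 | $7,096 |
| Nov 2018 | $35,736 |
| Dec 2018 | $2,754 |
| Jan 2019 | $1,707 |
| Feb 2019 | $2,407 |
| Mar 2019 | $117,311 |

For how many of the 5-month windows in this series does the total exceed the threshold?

Feb 2018–Jun 2018: $37,432 + $923 + $1,435 + $2,005 + $49,910 = $91,705 (under)
Mar 2018–Jul 2018: $923 + $1,435 + $2,005 + $49,910 + $29,282 = $83,555 (under)
Apr 2018–Aug 2018: $1,435 + $2,005 + $49,910 + $29,282 + $3,282 = $85,914 (under)
May 2018–Sep 2018: $2,005 + $49,910 + $29,282 + $3,282 + $1,871 = $86,350 (under)
Jun 2018–Oct 2018: $49,910 + $29,282 + $3,282 + $1,871 + $7,096 = $91,441 (under)
Jul 2018–Nov 2018: $29,282 + $3,282 + $1,871 + $7,096 + $35,736 = $77,267 (under)
Aug 2018–Dec 2018: $3,282 + $1,871 + $7,096 + $35,736 + $2,754 = $50,739 (under)
Sep 2018–Jan 2019: $1,871 + $7,096 + $35,736 + $2,754 + $1,707 = $49,164 (under)
Oct 2018–Feb 2019: $7,096 + $35,736 + $2,754 + $1,707 + $2,407 = $49,700 (under)
Nov 2018–Mar 2019: $35,736 + $2,754 + $1,707 + $2,407 + $117,311 = $159,915 (under)
0 windows exceed the threshold.

0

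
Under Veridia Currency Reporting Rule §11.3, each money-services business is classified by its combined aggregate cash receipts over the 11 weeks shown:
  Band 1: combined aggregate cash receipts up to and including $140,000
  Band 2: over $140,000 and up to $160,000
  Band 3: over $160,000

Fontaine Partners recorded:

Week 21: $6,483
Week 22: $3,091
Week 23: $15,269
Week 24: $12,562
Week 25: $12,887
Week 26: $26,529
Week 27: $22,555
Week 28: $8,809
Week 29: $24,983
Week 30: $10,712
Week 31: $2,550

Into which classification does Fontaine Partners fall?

Combined aggregate cash receipts: $6,483 + $3,091 + $15,269 + $12,562 + $12,887 + $26,529 + $22,555 + $8,809 + $24,983 + $10,712 + $2,550 = $146,430.
$140,000 < $146,430 ≤ $160,000, so Band 2 applies.

Band 2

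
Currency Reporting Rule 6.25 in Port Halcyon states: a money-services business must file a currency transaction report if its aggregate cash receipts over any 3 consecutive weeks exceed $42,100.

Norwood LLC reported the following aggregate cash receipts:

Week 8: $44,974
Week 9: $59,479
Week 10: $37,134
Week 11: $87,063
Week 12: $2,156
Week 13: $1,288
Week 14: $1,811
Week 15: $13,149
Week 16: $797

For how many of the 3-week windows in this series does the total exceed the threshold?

Week 8–Week 10: $44,974 + $59,479 + $37,134 = $141,587 (over)
Week 9–Week 11: $59,479 + $37,134 + $87,063 = $183,676 (over)
Week 10–Week 12: $37,134 + $87,063 + $2,156 = $126,353 (over)
Week 11–Week 13: $87,063 + $2,156 + $1,288 = $90,507 (over)
Week 12–Week 14: $2,156 + $1,288 + $1,811 = $5,255 (under)
Week 13–Week 15: $1,288 + $1,811 + $13,149 = $16,248 (under)
Week 14–Week 16: $1,811 + $13,149 + $797 = $15,757 (under)
4 windows exceed the threshold.

4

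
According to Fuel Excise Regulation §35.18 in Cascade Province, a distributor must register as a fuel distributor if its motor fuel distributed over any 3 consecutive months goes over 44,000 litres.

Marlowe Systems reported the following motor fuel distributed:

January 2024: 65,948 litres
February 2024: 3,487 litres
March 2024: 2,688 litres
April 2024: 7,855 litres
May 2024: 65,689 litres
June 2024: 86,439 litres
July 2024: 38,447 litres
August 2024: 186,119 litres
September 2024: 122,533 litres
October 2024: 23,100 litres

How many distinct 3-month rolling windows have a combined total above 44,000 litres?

January 2024–March 2024: 65,948 litres + 3,487 litres + 2,688 litres = 72,123 litres (over)
February 2024–April 2024: 3,487 litres + 2,688 litres + 7,855 litres = 14,030 litres (under)
March 2024–May 2024: 2,688 litres + 7,855 litres + 65,689 litres = 76,232 litres (over)
April 2024–June 2024: 7,855 litres + 65,689 litres + 86,439 litres = 159,983 litres (over)
May 2024–July 2024: 65,689 litres + 86,439 litres + 38,447 litres = 190,575 litres (over)
June 2024–August 2024: 86,439 litres + 38,447 litres + 186,119 litres = 311,005 litres (over)
July 2024–September 2024: 38,447 litres + 186,119 litres + 122,533 litres = 347,099 litres (over)
August 2024–October 2024: 186,119 litres + 122,533 litres + 23,100 litres = 331,752 litres (over)
7 windows exceed the threshold.

7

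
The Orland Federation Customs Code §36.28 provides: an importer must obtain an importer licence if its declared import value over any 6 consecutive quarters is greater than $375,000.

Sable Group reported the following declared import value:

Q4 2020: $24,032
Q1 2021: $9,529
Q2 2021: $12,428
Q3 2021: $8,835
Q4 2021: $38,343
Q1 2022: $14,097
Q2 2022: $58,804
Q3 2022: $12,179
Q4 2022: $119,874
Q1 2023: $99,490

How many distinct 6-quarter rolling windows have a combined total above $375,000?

0

Q4 2020–Q1 2022: $24,032 + $9,529 + $12,428 + $8,835 + $38,343 + $14,097 = $107,264 (under)
Q1 2021–Q2 2022: $9,529 + $12,428 + $8,835 + $38,343 + $14,097 + $58,804 = $142,036 (under)
Q2 2021–Q3 2022: $12,428 + $8,835 + $38,343 + $14,097 + $58,804 + $12,179 = $144,686 (under)
Q3 2021–Q4 2022: $8,835 + $38,343 + $14,097 + $58,804 + $12,179 + $119,874 = $252,132 (under)
Q4 2021–Q1 2023: $38,343 + $14,097 + $58,804 + $12,179 + $119,874 + $99,490 = $342,787 (under)
0 windows exceed the threshold.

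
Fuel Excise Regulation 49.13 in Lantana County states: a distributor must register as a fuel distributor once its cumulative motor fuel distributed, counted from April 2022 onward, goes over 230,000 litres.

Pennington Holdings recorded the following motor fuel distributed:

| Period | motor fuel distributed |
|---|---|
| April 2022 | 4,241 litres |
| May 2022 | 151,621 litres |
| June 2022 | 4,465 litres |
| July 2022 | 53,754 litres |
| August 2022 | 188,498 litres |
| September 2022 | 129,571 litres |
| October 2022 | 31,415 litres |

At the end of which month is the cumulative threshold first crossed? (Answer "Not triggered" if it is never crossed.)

Through April 2022: 4,241 litres
Through May 2022: 155,862 litres
Through June 2022: 160,327 litres
Through July 2022: 214,081 litres
Through August 2022: 402,579 litres ← exceeds threshold

August 2022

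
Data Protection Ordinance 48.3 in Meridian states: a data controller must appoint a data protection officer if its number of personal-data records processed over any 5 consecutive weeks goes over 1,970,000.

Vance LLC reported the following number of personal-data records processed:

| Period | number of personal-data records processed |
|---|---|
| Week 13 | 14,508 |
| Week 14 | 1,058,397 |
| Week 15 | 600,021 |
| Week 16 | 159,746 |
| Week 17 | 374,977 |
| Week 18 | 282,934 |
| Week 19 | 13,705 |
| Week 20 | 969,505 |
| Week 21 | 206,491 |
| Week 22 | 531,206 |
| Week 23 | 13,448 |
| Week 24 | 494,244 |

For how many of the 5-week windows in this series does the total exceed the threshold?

Week 13–Week 17: 14,508 + 1,058,397 + 600,021 + 159,746 + 374,977 = 2,207,649 (over)
Week 14–Week 18: 1,058,397 + 600,021 + 159,746 + 374,977 + 282,934 = 2,476,075 (over)
Week 15–Week 19: 600,021 + 159,746 + 374,977 + 282,934 + 13,705 = 1,431,383 (under)
Week 16–Week 20: 159,746 + 374,977 + 282,934 + 13,705 + 969,505 = 1,800,867 (under)
Week 17–Week 21: 374,977 + 282,934 + 13,705 + 969,505 + 206,491 = 1,847,612 (under)
Week 18–Week 22: 282,934 + 13,705 + 969,505 + 206,491 + 531,206 = 2,003,841 (over)
Week 19–Week 23: 13,705 + 969,505 + 206,491 + 531,206 + 13,448 = 1,734,355 (under)
Week 20–Week 24: 969,505 + 206,491 + 531,206 + 13,448 + 494,244 = 2,214,894 (over)
4 windows exceed the threshold.

4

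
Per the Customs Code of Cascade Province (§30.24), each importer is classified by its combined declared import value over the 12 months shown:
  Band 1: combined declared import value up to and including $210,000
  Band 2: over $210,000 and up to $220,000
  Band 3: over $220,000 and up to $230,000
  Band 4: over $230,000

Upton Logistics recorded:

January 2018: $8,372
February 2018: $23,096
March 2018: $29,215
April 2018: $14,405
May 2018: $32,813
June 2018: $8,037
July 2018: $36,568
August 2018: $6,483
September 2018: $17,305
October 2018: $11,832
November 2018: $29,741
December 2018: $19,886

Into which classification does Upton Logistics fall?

Band 4

Combined declared import value: $8,372 + $23,096 + $29,215 + $14,405 + $32,813 + $8,037 + $36,568 + $6,483 + $17,305 + $11,832 + $29,741 + $19,886 = $237,753.
$237,753 > $230,000, so Band 4 applies.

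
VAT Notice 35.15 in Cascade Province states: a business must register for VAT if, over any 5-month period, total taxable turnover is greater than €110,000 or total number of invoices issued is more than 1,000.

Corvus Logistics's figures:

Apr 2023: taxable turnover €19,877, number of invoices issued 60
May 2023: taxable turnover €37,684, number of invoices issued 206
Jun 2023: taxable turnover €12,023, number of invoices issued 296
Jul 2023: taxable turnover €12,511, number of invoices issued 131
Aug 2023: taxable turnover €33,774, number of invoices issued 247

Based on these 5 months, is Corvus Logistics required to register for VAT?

Yes

Total taxable turnover: €19,877 + €37,684 + €12,023 + €12,511 + €33,774 = €115,869 (> €110,000).
Total number of invoices issued: 60 + 206 + 296 + 131 + 247 = 940 (≤ 1,000).
The test is 'or': at least one threshold is exceeded.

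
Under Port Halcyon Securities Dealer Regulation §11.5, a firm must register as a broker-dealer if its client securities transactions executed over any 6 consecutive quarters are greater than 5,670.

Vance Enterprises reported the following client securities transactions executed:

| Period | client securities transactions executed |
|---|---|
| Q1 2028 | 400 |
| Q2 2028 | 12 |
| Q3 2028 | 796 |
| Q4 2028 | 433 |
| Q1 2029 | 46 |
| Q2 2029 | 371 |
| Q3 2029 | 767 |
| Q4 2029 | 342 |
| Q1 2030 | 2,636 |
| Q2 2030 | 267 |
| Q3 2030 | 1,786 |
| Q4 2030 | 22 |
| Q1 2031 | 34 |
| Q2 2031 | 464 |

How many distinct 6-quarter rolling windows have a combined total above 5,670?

2

Q1 2028–Q2 2029: 400 + 12 + 796 + 433 + 46 + 371 = 2,058 (under)
Q2 2028–Q3 2029: 12 + 796 + 433 + 46 + 371 + 767 = 2,425 (under)
Q3 2028–Q4 2029: 796 + 433 + 46 + 371 + 767 + 342 = 2,755 (under)
Q4 2028–Q1 2030: 433 + 46 + 371 + 767 + 342 + 2,636 = 4,595 (under)
Q1 2029–Q2 2030: 46 + 371 + 767 + 342 + 2,636 + 267 = 4,429 (under)
Q2 2029–Q3 2030: 371 + 767 + 342 + 2,636 + 267 + 1,786 = 6,169 (over)
Q3 2029–Q4 2030: 767 + 342 + 2,636 + 267 + 1,786 + 22 = 5,820 (over)
Q4 2029–Q1 2031: 342 + 2,636 + 267 + 1,786 + 22 + 34 = 5,087 (under)
Q1 2030–Q2 2031: 2,636 + 267 + 1,786 + 22 + 34 + 464 = 5,209 (under)
2 windows exceed the threshold.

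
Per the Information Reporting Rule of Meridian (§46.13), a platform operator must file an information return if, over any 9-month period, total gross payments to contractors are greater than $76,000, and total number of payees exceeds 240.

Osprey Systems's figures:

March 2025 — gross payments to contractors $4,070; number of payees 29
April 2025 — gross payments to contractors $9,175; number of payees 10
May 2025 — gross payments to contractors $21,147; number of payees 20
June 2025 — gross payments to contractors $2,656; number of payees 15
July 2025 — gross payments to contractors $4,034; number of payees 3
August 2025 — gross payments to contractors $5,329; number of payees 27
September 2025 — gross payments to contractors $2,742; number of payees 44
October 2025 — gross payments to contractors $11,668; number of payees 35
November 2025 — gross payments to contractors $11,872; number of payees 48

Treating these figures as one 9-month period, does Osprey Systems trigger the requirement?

No

Total gross payments to contractors: $4,070 + $9,175 + $21,147 + $2,656 + $4,034 + $5,329 + $2,742 + $11,668 + $11,872 = $72,693 (≤ $76,000).
Total number of payees: 29 + 10 + 20 + 15 + 3 + 27 + 44 + 35 + 48 = 231 (≤ 240).
The test is 'and': the rule requires both, and at least one is not exceeded.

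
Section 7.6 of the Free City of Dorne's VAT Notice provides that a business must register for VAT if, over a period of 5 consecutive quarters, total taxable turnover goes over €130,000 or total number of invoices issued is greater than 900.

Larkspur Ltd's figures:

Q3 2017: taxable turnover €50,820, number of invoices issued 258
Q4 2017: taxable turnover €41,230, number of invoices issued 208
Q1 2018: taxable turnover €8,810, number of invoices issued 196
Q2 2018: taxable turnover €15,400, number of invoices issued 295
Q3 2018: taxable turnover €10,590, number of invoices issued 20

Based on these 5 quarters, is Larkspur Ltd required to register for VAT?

Total taxable turnover: €50,820 + €41,230 + €8,810 + €15,400 + €10,590 = €126,850 (≤ €130,000).
Total number of invoices issued: 258 + 208 + 196 + 295 + 20 = 977 (> 900).
The test is 'or': at least one threshold is exceeded.

Yes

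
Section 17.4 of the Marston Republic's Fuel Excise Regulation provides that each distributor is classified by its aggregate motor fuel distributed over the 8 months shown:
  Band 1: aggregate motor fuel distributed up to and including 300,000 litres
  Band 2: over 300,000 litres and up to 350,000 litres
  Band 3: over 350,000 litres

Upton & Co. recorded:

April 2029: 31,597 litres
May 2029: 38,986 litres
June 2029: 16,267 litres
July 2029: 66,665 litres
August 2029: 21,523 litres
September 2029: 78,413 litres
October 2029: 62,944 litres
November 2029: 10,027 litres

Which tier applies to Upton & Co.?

Aggregate motor fuel distributed: 31,597 litres + 38,986 litres + 16,267 litres + 66,665 litres + 21,523 litres + 78,413 litres + 62,944 litres + 10,027 litres = 326,422 litres.
300,000 litres < 326,422 litres ≤ 350,000 litres, so Band 2 applies.

Band 2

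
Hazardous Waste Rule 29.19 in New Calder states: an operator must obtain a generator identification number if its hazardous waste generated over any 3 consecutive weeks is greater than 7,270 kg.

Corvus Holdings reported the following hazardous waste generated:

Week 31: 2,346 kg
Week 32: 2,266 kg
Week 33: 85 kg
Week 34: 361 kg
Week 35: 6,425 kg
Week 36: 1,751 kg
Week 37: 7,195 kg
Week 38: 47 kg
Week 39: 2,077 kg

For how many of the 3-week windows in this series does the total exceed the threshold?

Week 31–Week 33: 2,346 kg + 2,266 kg + 85 kg = 4,697 kg (under)
Week 32–Week 34: 2,266 kg + 85 kg + 361 kg = 2,712 kg (under)
Week 33–Week 35: 85 kg + 361 kg + 6,425 kg = 6,871 kg (under)
Week 34–Week 36: 361 kg + 6,425 kg + 1,751 kg = 8,537 kg (over)
Week 35–Week 37: 6,425 kg + 1,751 kg + 7,195 kg = 15,371 kg (over)
Week 36–Week 38: 1,751 kg + 7,195 kg + 47 kg = 8,993 kg (over)
Week 37–Week 39: 7,195 kg + 47 kg + 2,077 kg = 9,319 kg (over)
4 windows exceed the threshold.

4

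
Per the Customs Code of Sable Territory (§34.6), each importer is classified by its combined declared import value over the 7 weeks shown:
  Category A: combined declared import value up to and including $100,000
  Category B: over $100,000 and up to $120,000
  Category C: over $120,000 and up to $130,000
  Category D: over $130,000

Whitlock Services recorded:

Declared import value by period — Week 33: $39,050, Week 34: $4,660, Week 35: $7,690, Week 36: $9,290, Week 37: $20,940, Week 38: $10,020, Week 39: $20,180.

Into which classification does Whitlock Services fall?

Category B

Combined declared import value: $39,050 + $4,660 + $7,690 + $9,290 + $20,940 + $10,020 + $20,180 = $111,830.
$100,000 < $111,830 ≤ $120,000, so Category B applies.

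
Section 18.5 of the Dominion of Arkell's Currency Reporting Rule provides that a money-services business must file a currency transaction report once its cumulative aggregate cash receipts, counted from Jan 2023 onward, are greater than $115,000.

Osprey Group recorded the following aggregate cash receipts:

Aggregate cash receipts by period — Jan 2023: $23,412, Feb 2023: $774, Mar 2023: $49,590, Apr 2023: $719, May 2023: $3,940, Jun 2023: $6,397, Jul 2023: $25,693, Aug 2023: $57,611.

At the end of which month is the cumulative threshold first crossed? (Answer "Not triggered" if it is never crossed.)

Through Jan 2023: $23,412
Through Feb 2023: $24,186
Through Mar 2023: $73,776
Through Apr 2023: $74,495
Through May 2023: $78,435
Through Jun 2023: $84,832
Through Jul 2023: $110,525
Through Aug 2023: $168,136 ← exceeds threshold

Aug 2023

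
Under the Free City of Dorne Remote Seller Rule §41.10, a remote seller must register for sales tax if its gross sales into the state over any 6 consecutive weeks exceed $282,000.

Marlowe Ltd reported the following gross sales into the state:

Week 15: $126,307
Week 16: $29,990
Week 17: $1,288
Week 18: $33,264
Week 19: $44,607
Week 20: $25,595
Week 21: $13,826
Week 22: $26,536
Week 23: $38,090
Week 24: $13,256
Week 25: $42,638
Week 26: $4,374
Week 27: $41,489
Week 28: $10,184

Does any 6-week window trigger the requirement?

No

Week 15–Week 20: $126,307 + $29,990 + $1,288 + $33,264 + $44,607 + $25,595 = $261,051 (under)
Week 16–Week 21: $29,990 + $1,288 + $33,264 + $44,607 + $25,595 + $13,826 = $148,570 (under)
Week 17–Week 22: $1,288 + $33,264 + $44,607 + $25,595 + $13,826 + $26,536 = $145,116 (under)
Week 18–Week 23: $33,264 + $44,607 + $25,595 + $13,826 + $26,536 + $38,090 = $181,918 (under)
Week 19–Week 24: $44,607 + $25,595 + $13,826 + $26,536 + $38,090 + $13,256 = $161,910 (under)
Week 20–Week 25: $25,595 + $13,826 + $26,536 + $38,090 + $13,256 + $42,638 = $159,941 (under)
Week 21–Week 26: $13,826 + $26,536 + $38,090 + $13,256 + $42,638 + $4,374 = $138,720 (under)
Week 22–Week 27: $26,536 + $38,090 + $13,256 + $42,638 + $4,374 + $41,489 = $166,383 (under)
Week 23–Week 28: $38,090 + $13,256 + $42,638 + $4,374 + $41,489 + $10,184 = $150,031 (under)
No window exceeds $282,000.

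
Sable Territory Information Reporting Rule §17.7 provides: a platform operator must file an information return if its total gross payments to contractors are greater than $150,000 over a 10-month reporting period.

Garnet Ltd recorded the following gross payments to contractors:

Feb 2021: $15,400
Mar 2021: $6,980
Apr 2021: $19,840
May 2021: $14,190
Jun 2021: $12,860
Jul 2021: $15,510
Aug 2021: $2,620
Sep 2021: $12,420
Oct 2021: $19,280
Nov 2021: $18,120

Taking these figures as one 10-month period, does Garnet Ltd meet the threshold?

No

Total gross payments to contractors: $15,400 + $6,980 + $19,840 + $14,190 + $12,860 + $15,510 + $2,620 + $12,420 + $19,280 + $18,120 = $137,220.
$137,220 ≤ $150,000, so the threshold is not exceeded.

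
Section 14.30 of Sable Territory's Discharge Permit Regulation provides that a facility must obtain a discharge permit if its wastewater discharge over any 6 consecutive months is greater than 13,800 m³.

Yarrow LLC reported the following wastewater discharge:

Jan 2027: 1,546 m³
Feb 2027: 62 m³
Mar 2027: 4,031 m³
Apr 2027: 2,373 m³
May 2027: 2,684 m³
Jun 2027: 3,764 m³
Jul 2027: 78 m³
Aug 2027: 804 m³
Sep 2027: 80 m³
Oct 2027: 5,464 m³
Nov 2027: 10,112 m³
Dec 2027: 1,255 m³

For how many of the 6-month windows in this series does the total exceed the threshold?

3

Jan 2027–Jun 2027: 1,546 m³ + 62 m³ + 4,031 m³ + 2,373 m³ + 2,684 m³ + 3,764 m³ = 14,460 m³ (over)
Feb 2027–Jul 2027: 62 m³ + 4,031 m³ + 2,373 m³ + 2,684 m³ + 3,764 m³ + 78 m³ = 12,992 m³ (under)
Mar 2027–Aug 2027: 4,031 m³ + 2,373 m³ + 2,684 m³ + 3,764 m³ + 78 m³ + 804 m³ = 13,734 m³ (under)
Apr 2027–Sep 2027: 2,373 m³ + 2,684 m³ + 3,764 m³ + 78 m³ + 804 m³ + 80 m³ = 9,783 m³ (under)
May 2027–Oct 2027: 2,684 m³ + 3,764 m³ + 78 m³ + 804 m³ + 80 m³ + 5,464 m³ = 12,874 m³ (under)
Jun 2027–Nov 2027: 3,764 m³ + 78 m³ + 804 m³ + 80 m³ + 5,464 m³ + 10,112 m³ = 20,302 m³ (over)
Jul 2027–Dec 2027: 78 m³ + 804 m³ + 80 m³ + 5,464 m³ + 10,112 m³ + 1,255 m³ = 17,793 m³ (over)
3 windows exceed the threshold.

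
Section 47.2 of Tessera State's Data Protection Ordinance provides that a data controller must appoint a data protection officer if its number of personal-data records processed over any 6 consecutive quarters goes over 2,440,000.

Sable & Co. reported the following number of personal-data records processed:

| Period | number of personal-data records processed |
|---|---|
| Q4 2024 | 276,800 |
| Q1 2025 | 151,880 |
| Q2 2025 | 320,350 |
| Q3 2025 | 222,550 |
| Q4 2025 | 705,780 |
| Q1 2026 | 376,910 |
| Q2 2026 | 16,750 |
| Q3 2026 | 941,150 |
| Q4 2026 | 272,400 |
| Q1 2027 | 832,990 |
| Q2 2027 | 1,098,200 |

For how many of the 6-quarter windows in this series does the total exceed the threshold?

4

Q4 2024–Q1 2026: 276,800 + 151,880 + 320,350 + 222,550 + 705,780 + 376,910 = 2,054,270 (under)
Q1 2025–Q2 2026: 151,880 + 320,350 + 222,550 + 705,780 + 376,910 + 16,750 = 1,794,220 (under)
Q2 2025–Q3 2026: 320,350 + 222,550 + 705,780 + 376,910 + 16,750 + 941,150 = 2,583,490 (over)
Q3 2025–Q4 2026: 222,550 + 705,780 + 376,910 + 16,750 + 941,150 + 272,400 = 2,535,540 (over)
Q4 2025–Q1 2027: 705,780 + 376,910 + 16,750 + 941,150 + 272,400 + 832,990 = 3,145,980 (over)
Q1 2026–Q2 2027: 376,910 + 16,750 + 941,150 + 272,400 + 832,990 + 1,098,200 = 3,538,400 (over)
4 windows exceed the threshold.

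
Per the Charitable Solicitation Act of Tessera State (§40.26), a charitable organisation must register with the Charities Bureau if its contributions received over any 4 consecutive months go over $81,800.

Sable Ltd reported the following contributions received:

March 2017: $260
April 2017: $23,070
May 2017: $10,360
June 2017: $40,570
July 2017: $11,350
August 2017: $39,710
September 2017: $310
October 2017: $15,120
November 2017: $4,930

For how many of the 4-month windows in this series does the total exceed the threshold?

March 2017–June 2017: $260 + $23,070 + $10,360 + $40,570 = $74,260 (under)
April 2017–July 2017: $23,070 + $10,360 + $40,570 + $11,350 = $85,350 (over)
May 2017–August 2017: $10,360 + $40,570 + $11,350 + $39,710 = $101,990 (over)
June 2017–September 2017: $40,570 + $11,350 + $39,710 + $310 = $91,940 (over)
July 2017–October 2017: $11,350 + $39,710 + $310 + $15,120 = $66,490 (under)
August 2017–November 2017: $39,710 + $310 + $15,120 + $4,930 = $60,070 (under)
3 windows exceed the threshold.

3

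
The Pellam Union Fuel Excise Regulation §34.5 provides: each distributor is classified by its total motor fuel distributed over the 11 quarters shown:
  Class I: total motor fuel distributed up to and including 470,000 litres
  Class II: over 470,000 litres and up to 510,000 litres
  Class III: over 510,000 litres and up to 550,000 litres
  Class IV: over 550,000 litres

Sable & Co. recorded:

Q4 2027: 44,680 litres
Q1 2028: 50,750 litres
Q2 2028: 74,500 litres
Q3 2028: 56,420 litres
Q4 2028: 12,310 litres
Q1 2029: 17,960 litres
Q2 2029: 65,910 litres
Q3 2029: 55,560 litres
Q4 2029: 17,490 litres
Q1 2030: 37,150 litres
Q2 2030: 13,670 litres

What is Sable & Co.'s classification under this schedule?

Class I

Total motor fuel distributed: 44,680 litres + 50,750 litres + 74,500 litres + 56,420 litres + 12,310 litres + 17,960 litres + 65,910 litres + 55,560 litres + 17,490 litres + 37,150 litres + 13,670 litres = 446,400 litres.
446,400 litres ≤ 470,000 litres, so Class I applies.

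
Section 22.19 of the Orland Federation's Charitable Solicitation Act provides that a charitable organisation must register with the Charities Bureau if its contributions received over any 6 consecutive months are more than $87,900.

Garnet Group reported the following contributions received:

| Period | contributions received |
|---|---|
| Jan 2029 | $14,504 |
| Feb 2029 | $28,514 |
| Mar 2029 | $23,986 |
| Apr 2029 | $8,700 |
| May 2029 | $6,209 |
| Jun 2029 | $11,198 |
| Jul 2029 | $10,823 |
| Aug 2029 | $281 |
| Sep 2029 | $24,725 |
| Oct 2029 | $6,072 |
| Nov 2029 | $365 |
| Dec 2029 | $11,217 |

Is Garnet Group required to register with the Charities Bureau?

Yes

Jan 2029–Jun 2029: $14,504 + $28,514 + $23,986 + $8,700 + $6,209 + $11,198 = $93,111 (over)
Feb 2029–Jul 2029: $28,514 + $23,986 + $8,700 + $6,209 + $11,198 + $10,823 = $89,430 (over)
Mar 2029–Aug 2029: $23,986 + $8,700 + $6,209 + $11,198 + $10,823 + $281 = $61,197 (under)
Apr 2029–Sep 2029: $8,700 + $6,209 + $11,198 + $10,823 + $281 + $24,725 = $61,936 (under)
May 2029–Oct 2029: $6,209 + $11,198 + $10,823 + $281 + $24,725 + $6,072 = $59,308 (under)
Jun 2029–Nov 2029: $11,198 + $10,823 + $281 + $24,725 + $6,072 + $365 = $53,464 (under)
Jul 2029–Dec 2029: $10,823 + $281 + $24,725 + $6,072 + $365 + $11,217 = $53,483 (under)
At least one window exceeds $87,900.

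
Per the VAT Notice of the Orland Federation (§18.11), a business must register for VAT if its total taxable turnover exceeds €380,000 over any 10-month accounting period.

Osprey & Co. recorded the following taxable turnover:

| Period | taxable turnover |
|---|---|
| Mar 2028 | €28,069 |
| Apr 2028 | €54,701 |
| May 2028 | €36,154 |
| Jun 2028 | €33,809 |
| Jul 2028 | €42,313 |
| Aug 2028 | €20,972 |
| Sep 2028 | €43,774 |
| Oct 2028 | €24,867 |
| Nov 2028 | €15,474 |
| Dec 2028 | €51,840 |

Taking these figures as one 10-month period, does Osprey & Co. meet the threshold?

No

Total taxable turnover: €28,069 + €54,701 + €36,154 + €33,809 + €42,313 + €20,972 + €43,774 + €24,867 + €15,474 + €51,840 = €351,973.
€351,973 ≤ €380,000, so the threshold is not exceeded.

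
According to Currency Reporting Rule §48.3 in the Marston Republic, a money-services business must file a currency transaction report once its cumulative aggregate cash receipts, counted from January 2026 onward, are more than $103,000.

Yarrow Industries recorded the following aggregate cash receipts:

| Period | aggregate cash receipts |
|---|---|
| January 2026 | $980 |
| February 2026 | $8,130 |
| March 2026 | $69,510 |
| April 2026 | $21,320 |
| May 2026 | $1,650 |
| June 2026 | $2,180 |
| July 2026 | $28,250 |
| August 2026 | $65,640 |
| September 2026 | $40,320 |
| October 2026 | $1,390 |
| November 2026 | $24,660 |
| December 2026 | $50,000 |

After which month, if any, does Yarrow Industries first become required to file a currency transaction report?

June 2026

Through January 2026: $980
Through February 2026: $9,110
Through March 2026: $78,620
Through April 2026: $99,940
Through May 2026: $101,590
Through June 2026: $103,770 ← exceeds threshold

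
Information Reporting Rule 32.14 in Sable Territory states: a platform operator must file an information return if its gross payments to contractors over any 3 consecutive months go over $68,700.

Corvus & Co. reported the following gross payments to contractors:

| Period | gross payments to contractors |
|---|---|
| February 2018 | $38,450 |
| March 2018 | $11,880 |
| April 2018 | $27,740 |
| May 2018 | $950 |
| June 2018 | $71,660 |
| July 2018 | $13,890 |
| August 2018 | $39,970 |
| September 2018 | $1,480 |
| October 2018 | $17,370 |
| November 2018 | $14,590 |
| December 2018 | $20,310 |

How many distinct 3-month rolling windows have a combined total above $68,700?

4

February 2018–April 2018: $38,450 + $11,880 + $27,740 = $78,070 (over)
March 2018–May 2018: $11,880 + $27,740 + $950 = $40,570 (under)
April 2018–June 2018: $27,740 + $950 + $71,660 = $100,350 (over)
May 2018–July 2018: $950 + $71,660 + $13,890 = $86,500 (over)
June 2018–August 2018: $71,660 + $13,890 + $39,970 = $125,520 (over)
July 2018–September 2018: $13,890 + $39,970 + $1,480 = $55,340 (under)
August 2018–October 2018: $39,970 + $1,480 + $17,370 = $58,820 (under)
September 2018–November 2018: $1,480 + $17,370 + $14,590 = $33,440 (under)
October 2018–December 2018: $17,370 + $14,590 + $20,310 = $52,270 (under)
4 windows exceed the threshold.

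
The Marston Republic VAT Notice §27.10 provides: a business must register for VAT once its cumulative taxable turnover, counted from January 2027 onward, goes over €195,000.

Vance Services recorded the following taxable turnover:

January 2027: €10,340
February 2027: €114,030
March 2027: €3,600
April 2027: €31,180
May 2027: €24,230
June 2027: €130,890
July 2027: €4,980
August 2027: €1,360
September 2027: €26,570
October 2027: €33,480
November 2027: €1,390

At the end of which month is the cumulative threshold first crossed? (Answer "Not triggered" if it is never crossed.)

June 2027

Through January 2027: €10,340
Through February 2027: €124,370
Through March 2027: €127,970
Through April 2027: €159,150
Through May 2027: €183,380
Through June 2027: €314,270 ← exceeds threshold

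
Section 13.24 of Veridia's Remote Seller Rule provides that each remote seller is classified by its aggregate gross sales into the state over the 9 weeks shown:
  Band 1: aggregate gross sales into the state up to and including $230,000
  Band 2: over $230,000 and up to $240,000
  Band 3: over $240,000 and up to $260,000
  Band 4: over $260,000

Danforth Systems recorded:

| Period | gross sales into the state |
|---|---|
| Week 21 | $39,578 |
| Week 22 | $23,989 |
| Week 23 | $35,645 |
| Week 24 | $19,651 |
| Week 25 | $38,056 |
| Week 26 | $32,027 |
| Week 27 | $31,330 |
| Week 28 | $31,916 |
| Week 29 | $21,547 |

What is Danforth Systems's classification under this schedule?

Aggregate gross sales into the state: $39,578 + $23,989 + $35,645 + $19,651 + $38,056 + $32,027 + $31,330 + $31,916 + $21,547 = $273,739.
$273,739 > $260,000, so Band 4 applies.

Band 4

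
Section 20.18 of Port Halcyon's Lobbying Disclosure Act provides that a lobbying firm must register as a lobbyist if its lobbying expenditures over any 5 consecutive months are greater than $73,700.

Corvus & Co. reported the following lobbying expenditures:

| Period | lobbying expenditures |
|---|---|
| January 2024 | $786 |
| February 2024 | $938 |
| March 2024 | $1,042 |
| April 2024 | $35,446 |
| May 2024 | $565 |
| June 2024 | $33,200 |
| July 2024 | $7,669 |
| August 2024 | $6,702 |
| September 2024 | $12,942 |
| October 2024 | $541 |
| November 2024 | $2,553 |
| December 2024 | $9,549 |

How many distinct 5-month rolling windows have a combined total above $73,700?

2

January 2024–May 2024: $786 + $938 + $1,042 + $35,446 + $565 = $38,777 (under)
February 2024–June 2024: $938 + $1,042 + $35,446 + $565 + $33,200 = $71,191 (under)
March 2024–July 2024: $1,042 + $35,446 + $565 + $33,200 + $7,669 = $77,922 (over)
April 2024–August 2024: $35,446 + $565 + $33,200 + $7,669 + $6,702 = $83,582 (over)
May 2024–September 2024: $565 + $33,200 + $7,669 + $6,702 + $12,942 = $61,078 (under)
June 2024–October 2024: $33,200 + $7,669 + $6,702 + $12,942 + $541 = $61,054 (under)
July 2024–November 2024: $7,669 + $6,702 + $12,942 + $541 + $2,553 = $30,407 (under)
August 2024–December 2024: $6,702 + $12,942 + $541 + $2,553 + $9,549 = $32,287 (under)
2 windows exceed the threshold.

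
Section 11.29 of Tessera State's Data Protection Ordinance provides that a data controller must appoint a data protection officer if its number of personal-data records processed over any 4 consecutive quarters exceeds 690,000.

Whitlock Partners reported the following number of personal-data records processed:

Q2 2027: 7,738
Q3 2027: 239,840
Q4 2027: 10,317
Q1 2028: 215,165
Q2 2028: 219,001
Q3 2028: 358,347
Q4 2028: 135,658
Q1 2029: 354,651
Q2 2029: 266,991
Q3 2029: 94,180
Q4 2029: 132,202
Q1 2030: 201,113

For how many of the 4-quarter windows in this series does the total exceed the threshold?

7

Q2 2027–Q1 2028: 7,738 + 239,840 + 10,317 + 215,165 = 473,060 (under)
Q3 2027–Q2 2028: 239,840 + 10,317 + 215,165 + 219,001 = 684,323 (under)
Q4 2027–Q3 2028: 10,317 + 215,165 + 219,001 + 358,347 = 802,830 (over)
Q1 2028–Q4 2028: 215,165 + 219,001 + 358,347 + 135,658 = 928,171 (over)
Q2 2028–Q1 2029: 219,001 + 358,347 + 135,658 + 354,651 = 1,067,657 (over)
Q3 2028–Q2 2029: 358,347 + 135,658 + 354,651 + 266,991 = 1,115,647 (over)
Q4 2028–Q3 2029: 135,658 + 354,651 + 266,991 + 94,180 = 851,480 (over)
Q1 2029–Q4 2029: 354,651 + 266,991 + 94,180 + 132,202 = 848,024 (over)
Q2 2029–Q1 2030: 266,991 + 94,180 + 132,202 + 201,113 = 694,486 (over)
7 windows exceed the threshold.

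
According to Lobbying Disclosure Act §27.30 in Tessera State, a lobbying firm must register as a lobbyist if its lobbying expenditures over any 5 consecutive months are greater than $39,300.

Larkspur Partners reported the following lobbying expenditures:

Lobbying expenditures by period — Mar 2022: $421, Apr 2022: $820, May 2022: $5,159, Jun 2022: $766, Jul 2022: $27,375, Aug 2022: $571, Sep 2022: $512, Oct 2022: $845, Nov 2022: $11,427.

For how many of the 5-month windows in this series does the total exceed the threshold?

1

Mar 2022–Jul 2022: $421 + $820 + $5,159 + $766 + $27,375 = $34,541 (under)
Apr 2022–Aug 2022: $820 + $5,159 + $766 + $27,375 + $571 = $34,691 (under)
May 2022–Sep 2022: $5,159 + $766 + $27,375 + $571 + $512 = $34,383 (under)
Jun 2022–Oct 2022: $766 + $27,375 + $571 + $512 + $845 = $30,069 (under)
Jul 2022–Nov 2022: $27,375 + $571 + $512 + $845 + $11,427 = $40,730 (over)
1 window exceeds the threshold.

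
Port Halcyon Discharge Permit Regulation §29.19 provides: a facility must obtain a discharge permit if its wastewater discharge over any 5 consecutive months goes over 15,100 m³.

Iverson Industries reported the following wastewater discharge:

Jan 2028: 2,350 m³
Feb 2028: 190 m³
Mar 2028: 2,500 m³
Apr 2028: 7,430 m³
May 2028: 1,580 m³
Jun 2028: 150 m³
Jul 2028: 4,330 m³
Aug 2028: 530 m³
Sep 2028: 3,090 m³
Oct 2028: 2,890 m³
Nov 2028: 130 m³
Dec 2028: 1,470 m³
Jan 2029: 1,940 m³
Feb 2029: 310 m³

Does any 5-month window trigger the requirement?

Jan 2028–May 2028: 2,350 m³ + 190 m³ + 2,500 m³ + 7,430 m³ + 1,580 m³ = 14,050 m³ (under)
Feb 2028–Jun 2028: 190 m³ + 2,500 m³ + 7,430 m³ + 1,580 m³ + 150 m³ = 11,850 m³ (under)
Mar 2028–Jul 2028: 2,500 m³ + 7,430 m³ + 1,580 m³ + 150 m³ + 4,330 m³ = 15,990 m³ (over)
Apr 2028–Aug 2028: 7,430 m³ + 1,580 m³ + 150 m³ + 4,330 m³ + 530 m³ = 14,020 m³ (under)
May 2028–Sep 2028: 1,580 m³ + 150 m³ + 4,330 m³ + 530 m³ + 3,090 m³ = 9,680 m³ (under)
Jun 2028–Oct 2028: 150 m³ + 4,330 m³ + 530 m³ + 3,090 m³ + 2,890 m³ = 10,990 m³ (under)
Jul 2028–Nov 2028: 4,330 m³ + 530 m³ + 3,090 m³ + 2,890 m³ + 130 m³ = 10,970 m³ (under)
Aug 2028–Dec 2028: 530 m³ + 3,090 m³ + 2,890 m³ + 130 m³ + 1,470 m³ = 8,110 m³ (under)
Sep 2028–Jan 2029: 3,090 m³ + 2,890 m³ + 130 m³ + 1,470 m³ + 1,940 m³ = 9,520 m³ (under)
Oct 2028–Feb 2029: 2,890 m³ + 130 m³ + 1,470 m³ + 1,940 m³ + 310 m³ = 6,740 m³ (under)
At least one window exceeds 15,100 m³.

Yes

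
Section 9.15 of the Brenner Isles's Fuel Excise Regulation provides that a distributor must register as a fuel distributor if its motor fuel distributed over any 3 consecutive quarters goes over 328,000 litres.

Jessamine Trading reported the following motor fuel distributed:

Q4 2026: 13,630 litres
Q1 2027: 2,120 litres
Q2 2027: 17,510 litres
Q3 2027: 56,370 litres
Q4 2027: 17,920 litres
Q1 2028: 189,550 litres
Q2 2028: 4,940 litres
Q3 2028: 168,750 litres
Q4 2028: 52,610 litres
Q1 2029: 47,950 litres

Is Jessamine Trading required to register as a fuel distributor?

Yes

Q4 2026–Q2 2027: 13,630 litres + 2,120 litres + 17,510 litres = 33,260 litres (under)
Q1 2027–Q3 2027: 2,120 litres + 17,510 litres + 56,370 litres = 76,000 litres (under)
Q2 2027–Q4 2027: 17,510 litres + 56,370 litres + 17,920 litres = 91,800 litres (under)
Q3 2027–Q1 2028: 56,370 litres + 17,920 litres + 189,550 litres = 263,840 litres (under)
Q4 2027–Q2 2028: 17,920 litres + 189,550 litres + 4,940 litres = 212,410 litres (under)
Q1 2028–Q3 2028: 189,550 litres + 4,940 litres + 168,750 litres = 363,240 litres (over)
Q2 2028–Q4 2028: 4,940 litres + 168,750 litres + 52,610 litres = 226,300 litres (under)
Q3 2028–Q1 2029: 168,750 litres + 52,610 litres + 47,950 litres = 269,310 litres (under)
At least one window exceeds 328,000 litres.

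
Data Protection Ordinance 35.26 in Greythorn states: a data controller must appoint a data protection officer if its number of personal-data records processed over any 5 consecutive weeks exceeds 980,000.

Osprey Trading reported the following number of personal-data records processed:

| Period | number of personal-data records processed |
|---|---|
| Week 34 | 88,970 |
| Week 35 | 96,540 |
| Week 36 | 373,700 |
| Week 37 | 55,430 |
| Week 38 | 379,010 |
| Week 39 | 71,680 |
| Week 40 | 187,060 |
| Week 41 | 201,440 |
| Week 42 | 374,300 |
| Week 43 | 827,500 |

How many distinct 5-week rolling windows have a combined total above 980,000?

4

Week 34–Week 38: 88,970 + 96,540 + 373,700 + 55,430 + 379,010 = 993,650 (over)
Week 35–Week 39: 96,540 + 373,700 + 55,430 + 379,010 + 71,680 = 976,360 (under)
Week 36–Week 40: 373,700 + 55,430 + 379,010 + 71,680 + 187,060 = 1,066,880 (over)
Week 37–Week 41: 55,430 + 379,010 + 71,680 + 187,060 + 201,440 = 894,620 (under)
Week 38–Week 42: 379,010 + 71,680 + 187,060 + 201,440 + 374,300 = 1,213,490 (over)
Week 39–Week 43: 71,680 + 187,060 + 201,440 + 374,300 + 827,500 = 1,661,980 (over)
4 windows exceed the threshold.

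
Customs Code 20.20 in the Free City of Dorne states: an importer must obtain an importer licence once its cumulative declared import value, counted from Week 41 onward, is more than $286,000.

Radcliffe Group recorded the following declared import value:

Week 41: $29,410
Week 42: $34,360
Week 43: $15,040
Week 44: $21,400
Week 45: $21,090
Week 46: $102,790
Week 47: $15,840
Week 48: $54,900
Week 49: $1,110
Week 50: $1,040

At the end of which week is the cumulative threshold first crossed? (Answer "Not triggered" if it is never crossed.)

Week 48

Through Week 41: $29,410
Through Week 42: $63,770
Through Week 43: $78,810
Through Week 44: $100,210
Through Week 45: $121,300
Through Week 46: $224,090
Through Week 47: $239,930
Through Week 48: $294,830 ← exceeds threshold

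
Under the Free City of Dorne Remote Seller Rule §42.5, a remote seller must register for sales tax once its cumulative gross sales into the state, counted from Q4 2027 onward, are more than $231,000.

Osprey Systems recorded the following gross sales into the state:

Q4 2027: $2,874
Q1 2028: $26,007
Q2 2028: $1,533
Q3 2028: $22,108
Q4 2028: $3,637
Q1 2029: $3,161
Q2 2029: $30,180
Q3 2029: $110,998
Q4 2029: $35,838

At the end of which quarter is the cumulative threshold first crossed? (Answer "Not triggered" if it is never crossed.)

Through Q4 2027: $2,874
Through Q1 2028: $28,881
Through Q2 2028: $30,414
Through Q3 2028: $52,522
Through Q4 2028: $56,159
Through Q1 2029: $59,320
Through Q2 2029: $89,500
Through Q3 2029: $200,498
Through Q4 2029: $236,336 ← exceeds threshold

Q4 2029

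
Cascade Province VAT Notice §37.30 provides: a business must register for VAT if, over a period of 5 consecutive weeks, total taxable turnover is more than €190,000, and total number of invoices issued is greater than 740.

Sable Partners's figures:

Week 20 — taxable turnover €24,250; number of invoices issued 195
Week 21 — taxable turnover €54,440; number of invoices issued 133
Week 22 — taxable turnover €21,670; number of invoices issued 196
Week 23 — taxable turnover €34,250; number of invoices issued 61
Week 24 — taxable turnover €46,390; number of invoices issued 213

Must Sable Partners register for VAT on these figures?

No

Total taxable turnover: €24,250 + €54,440 + €21,670 + €34,250 + €46,390 = €181,000 (≤ €190,000).
Total number of invoices issued: 195 + 133 + 196 + 61 + 213 = 798 (> 740).
The test is 'and': the rule requires both, and at least one is not exceeded.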